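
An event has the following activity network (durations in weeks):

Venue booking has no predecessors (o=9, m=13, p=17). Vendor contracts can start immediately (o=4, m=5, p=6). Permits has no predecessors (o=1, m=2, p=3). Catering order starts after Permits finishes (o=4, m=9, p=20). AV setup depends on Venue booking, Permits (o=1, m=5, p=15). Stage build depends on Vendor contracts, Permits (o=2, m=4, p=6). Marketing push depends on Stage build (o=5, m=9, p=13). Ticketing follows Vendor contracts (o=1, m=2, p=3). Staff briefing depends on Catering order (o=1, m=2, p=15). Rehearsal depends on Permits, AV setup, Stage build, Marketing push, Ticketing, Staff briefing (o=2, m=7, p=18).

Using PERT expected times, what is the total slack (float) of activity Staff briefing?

te_Venue booking = (9 + 4·13 + 17)/6 = 78/6 = 13
te_Vendor contracts = (4 + 4·5 + 6)/6 = 30/6 = 5
te_Permits = (1 + 4·2 + 3)/6 = 12/6 = 2
te_Catering order = (4 + 4·9 + 20)/6 = 60/6 = 10
te_AV setup = (1 + 4·5 + 15)/6 = 36/6 = 6
te_Stage build = (2 + 4·4 + 6)/6 = 24/6 = 4
te_Marketing push = (5 + 4·9 + 13)/6 = 54/6 = 9
te_Ticketing = (1 + 4·2 + 3)/6 = 12/6 = 2
te_Staff briefing = (1 + 4·2 + 15)/6 = 24/6 = 4
te_Rehearsal = (2 + 4·7 + 18)/6 = 48/6 = 8

Forward pass:
ES_Venue booking = 0; EF_Venue booking = 13
ES_Vendor contracts = 0; EF_Vendor contracts = 5
ES_Permits = 0; EF_Permits = 2
ES_Catering order = 2; EF_Catering order = 2+10 = 12
ES_AV setup = max(EF_Venue booking=13, EF_Permits=2) = 13; EF_AV setup = 13+6 = 19
ES_Stage build = max(EF_Vendor contracts=5, EF_Permits=2) = 5; EF_Stage build = 5+4 = 9
ES_Marketing push = 9; EF_Marketing push = 9+9 = 18
ES_Ticketing = 5; EF_Ticketing = 5+2 = 7
ES_Staff briefing = 12; EF_Staff briefing = 12+4 = 16
ES_Rehearsal = max(EF_Permits=2, EF_AV setup=19, EF_Stage build=9, EF_Marketing push=18, EF_Ticketing=7, EF_Staff briefing=16) = 19; EF_Rehearsal = 19+8 = 27
Expected project duration μ = 27 weeks. Critical path: Venue booking → AV setup → Rehearsal.

Backward pass:
LF_Rehearsal = 27; LS_Rehearsal = 27−8 = 19
LF_Staff briefing = LS_Rehearsal = 19; LS_Staff briefing = 19−4 = 15
LF_Ticketing = LS_Rehearsal = 19; LS_Ticketing = 19−2 = 17
LF_Marketing push = LS_Rehearsal = 19; LS_Marketing push = 19−9 = 10
LF_Stage build = min(LS_Marketing push=10, LS_Rehearsal=19) = 10; LS_Stage build = 10−4 = 6
LF_AV setup = LS_Rehearsal = 19; LS_AV setup = 19−6 = 13
LF_Catering order = LS_Staff briefing = 15; LS_Catering order = 15−10 = 5
LF_Permits = min(LS_Catering order=5, LS_AV setup=13, LS_Stage build=6, LS_Rehearsal=19) = 5; LS_Permits = 5−2 = 3
LF_Vendor contracts = min(LS_Stage build=6, LS_Ticketing=17) = 6; LS_Vendor contracts = 6−5 = 1
LF_Venue booking = LS_AV setup = 13; LS_Venue booking = 13−13 = 0
Slack_Staff briefing = LS_Staff briefing − ES_Staff briefing = 15 − 12 = 3

3 weeks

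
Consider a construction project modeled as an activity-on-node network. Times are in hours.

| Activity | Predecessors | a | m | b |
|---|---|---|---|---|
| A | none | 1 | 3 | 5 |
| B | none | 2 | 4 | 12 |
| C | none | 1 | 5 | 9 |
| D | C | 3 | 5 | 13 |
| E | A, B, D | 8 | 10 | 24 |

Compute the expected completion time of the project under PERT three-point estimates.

te_A = (1 + 4·3 + 5)/6 = 18/6 = 3
te_B = (2 + 4·4 + 12)/6 = 30/6 = 5
te_C = (1 + 4·5 + 9)/6 = 30/6 = 5
te_D = (3 + 4·5 + 13)/6 = 36/6 = 6
te_E = (8 + 4·10 + 24)/6 = 72/6 = 12

Forward pass:
ES_A = 0; EF_A = 3
ES_B = 0; EF_B = 5
ES_C = 0; EF_C = 5
ES_D = 5; EF_D = 5+6 = 11
ES_E = max(EF_A=3, EF_B=5, EF_D=11) = 11; EF_E = 11+12 = 23
Expected project duration μ = 23 hours. Critical path: C → D → E.

23 hours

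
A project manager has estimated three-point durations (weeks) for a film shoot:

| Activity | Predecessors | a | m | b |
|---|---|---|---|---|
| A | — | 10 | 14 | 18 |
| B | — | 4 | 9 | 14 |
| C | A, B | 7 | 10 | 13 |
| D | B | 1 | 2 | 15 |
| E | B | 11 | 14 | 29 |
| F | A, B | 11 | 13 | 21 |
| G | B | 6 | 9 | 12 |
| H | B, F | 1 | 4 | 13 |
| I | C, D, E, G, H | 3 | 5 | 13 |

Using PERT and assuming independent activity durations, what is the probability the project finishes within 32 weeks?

te_A = (10 + 4·14 + 18)/6 = 84/6 = 14; σ²_A = ((18−10)/6)² = 1.778
te_B = (4 + 4·9 + 14)/6 = 54/6 = 9; σ²_B = ((14−4)/6)² = 2.778
te_C = (7 + 4·10 + 13)/6 = 60/6 = 10; σ²_C = ((13−7)/6)² = 1.000
te_D = (1 + 4·2 + 15)/6 = 24/6 = 4; σ²_D = ((15−1)/6)² = 5.444
te_E = (11 + 4·14 + 29)/6 = 96/6 = 16; σ²_E = ((29−11)/6)² = 9.000
te_F = (11 + 4·13 + 21)/6 = 84/6 = 14; σ²_F = ((21−11)/6)² = 2.778
te_G = (6 + 4·9 + 12)/6 = 54/6 = 9; σ²_G = ((12−6)/6)² = 1.000
te_H = (1 + 4·4 + 13)/6 = 30/6 = 5; σ²_H = ((13−1)/6)² = 4.000
te_I = (3 + 4·5 + 13)/6 = 36/6 = 6; σ²_I = ((13−3)/6)² = 2.778

Forward pass:
ES_A = 0; EF_A = 14
ES_B = 0; EF_B = 9
ES_C = max(EF_A=14, EF_B=9) = 14; EF_C = 14+10 = 24
ES_D = 9; EF_D = 9+4 = 13
ES_E = 9; EF_E = 9+16 = 25
ES_F = max(EF_A=14, EF_B=9) = 14; EF_F = 14+14 = 28
ES_G = 9; EF_G = 9+9 = 18
ES_H = max(EF_B=9, EF_F=28) = 28; EF_H = 28+5 = 33
ES_I = max(EF_C=24, EF_D=13, EF_E=25, EF_G=18, EF_H=33) = 33; EF_I = 33+6 = 39
Expected project duration μ = 39 weeks. Critical path: A → F → H → I.

Variance along critical path = 1.778 + 2.778 + 4.000 + 2.778 = 11.333; σ = √11.333 = 3.367 weeks.
Z = (32 − 39) / 3.367 = -2.079
P(T ≤ 32) = Φ(-2.079) ≈ 0.019

0.019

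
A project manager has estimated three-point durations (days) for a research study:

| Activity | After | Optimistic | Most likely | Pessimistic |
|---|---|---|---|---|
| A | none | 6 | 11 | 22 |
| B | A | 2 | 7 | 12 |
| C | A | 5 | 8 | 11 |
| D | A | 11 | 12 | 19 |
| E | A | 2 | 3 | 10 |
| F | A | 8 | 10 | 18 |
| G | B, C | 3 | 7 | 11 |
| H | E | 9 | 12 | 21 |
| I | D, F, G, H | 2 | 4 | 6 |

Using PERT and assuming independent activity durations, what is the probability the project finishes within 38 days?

te_A = (6 + 4·11 + 22)/6 = 72/6 = 12; σ²_A = ((22−6)/6)² = 7.111
te_B = (2 + 4·7 + 12)/6 = 42/6 = 7; σ²_B = ((12−2)/6)² = 2.778
te_C = (5 + 4·8 + 11)/6 = 48/6 = 8; σ²_C = ((11−5)/6)² = 1.000
te_D = (11 + 4·12 + 19)/6 = 78/6 = 13; σ²_D = ((19−11)/6)² = 1.778
te_E = (2 + 4·3 + 10)/6 = 24/6 = 4; σ²_E = ((10−2)/6)² = 1.778
te_F = (8 + 4·10 + 18)/6 = 66/6 = 11; σ²_F = ((18−8)/6)² = 2.778
te_G = (3 + 4·7 + 11)/6 = 42/6 = 7; σ²_G = ((11−3)/6)² = 1.778
te_H = (9 + 4·12 + 21)/6 = 78/6 = 13; σ²_H = ((21−9)/6)² = 4.000
te_I = (2 + 4·4 + 6)/6 = 24/6 = 4; σ²_I = ((6−2)/6)² = 0.444

Forward pass:
ES_A = 0; EF_A = 12
ES_B = 12; EF_B = 12+7 = 19
ES_C = 12; EF_C = 12+8 = 20
ES_D = 12; EF_D = 12+13 = 25
ES_E = 12; EF_E = 12+4 = 16
ES_F = 12; EF_F = 12+11 = 23
ES_G = max(EF_B=19, EF_C=20) = 20; EF_G = 20+7 = 27
ES_H = 16; EF_H = 16+13 = 29
ES_I = max(EF_D=25, EF_F=23, EF_G=27, EF_H=29) = 29; EF_I = 29+4 = 33
Expected project duration μ = 33 days. Critical path: A → E → H → I.

Variance along critical path = 7.111 + 1.778 + 4.000 + 0.444 = 13.333; σ = √13.333 = 3.651 days.
Z = (38 − 33) / 3.651 = 1.369
P(T ≤ 38) = Φ(1.369) ≈ 0.915

0.915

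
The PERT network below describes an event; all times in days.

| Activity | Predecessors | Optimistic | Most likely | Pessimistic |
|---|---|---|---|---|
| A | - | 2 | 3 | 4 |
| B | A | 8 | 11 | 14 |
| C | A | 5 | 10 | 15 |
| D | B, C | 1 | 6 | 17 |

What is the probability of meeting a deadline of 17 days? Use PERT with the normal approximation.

0.082

te_A = (2 + 4·3 + 4)/6 = 18/6 = 3; σ²_A = ((4−2)/6)² = 0.111
te_B = (8 + 4·11 + 14)/6 = 66/6 = 11; σ²_B = ((14−8)/6)² = 1.000
te_C = (5 + 4·10 + 15)/6 = 60/6 = 10; σ²_C = ((15−5)/6)² = 2.778
te_D = (1 + 4·6 + 17)/6 = 42/6 = 7; σ²_D = ((17−1)/6)² = 7.111

Forward pass:
ES_A = 0; EF_A = 3
ES_B = 3; EF_B = 3+11 = 14
ES_C = 3; EF_C = 3+10 = 13
ES_D = max(EF_B=14, EF_C=13) = 14; EF_D = 14+7 = 21
Expected project duration μ = 21 days. Critical path: A → B → D.

Variance along critical path = 0.111 + 1.000 + 7.111 = 8.222; σ = √8.222 = 2.867 days.
Z = (17 − 21) / 2.867 = -1.395
P(T ≤ 17) = Φ(-1.395) ≈ 0.082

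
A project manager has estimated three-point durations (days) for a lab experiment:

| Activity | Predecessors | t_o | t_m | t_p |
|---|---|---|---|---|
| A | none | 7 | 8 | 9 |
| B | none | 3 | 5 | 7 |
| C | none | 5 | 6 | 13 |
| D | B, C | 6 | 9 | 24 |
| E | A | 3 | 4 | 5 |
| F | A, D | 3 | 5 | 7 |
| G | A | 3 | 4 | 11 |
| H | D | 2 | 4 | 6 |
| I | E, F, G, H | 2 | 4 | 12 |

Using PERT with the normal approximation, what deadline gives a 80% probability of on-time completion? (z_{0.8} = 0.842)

31.2 days

te_A = (7 + 4·8 + 9)/6 = 48/6 = 8; σ²_A = ((9−7)/6)² = 0.111
te_B = (3 + 4·5 + 7)/6 = 30/6 = 5; σ²_B = ((7−3)/6)² = 0.444
te_C = (5 + 4·6 + 13)/6 = 42/6 = 7; σ²_C = ((13−5)/6)² = 1.778
te_D = (6 + 4·9 + 24)/6 = 66/6 = 11; σ²_D = ((24−6)/6)² = 9.000
te_E = (3 + 4·4 + 5)/6 = 24/6 = 4; σ²_E = ((5−3)/6)² = 0.111
te_F = (3 + 4·5 + 7)/6 = 30/6 = 5; σ²_F = ((7−3)/6)² = 0.444
te_G = (3 + 4·4 + 11)/6 = 30/6 = 5; σ²_G = ((11−3)/6)² = 1.778
te_H = (2 + 4·4 + 6)/6 = 24/6 = 4; σ²_H = ((6−2)/6)² = 0.444
te_I = (2 + 4·4 + 12)/6 = 30/6 = 5; σ²_I = ((12−2)/6)² = 2.778

Forward pass:
ES_A = 0; EF_A = 8
ES_B = 0; EF_B = 5
ES_C = 0; EF_C = 7
ES_D = max(EF_B=5, EF_C=7) = 7; EF_D = 7+11 = 18
ES_E = 8; EF_E = 8+4 = 12
ES_F = max(EF_A=8, EF_D=18) = 18; EF_F = 18+5 = 23
ES_G = 8; EF_G = 8+5 = 13
ES_H = 18; EF_H = 18+4 = 22
ES_I = max(EF_E=12, EF_F=23, EF_G=13, EF_H=22) = 23; EF_I = 23+5 = 28
Expected project duration μ = 28 days. Critical path: C → D → F → I.

Variance along critical path = 1.778 + 9.000 + 0.444 + 2.778 = 14.000; σ = 3.742 days.
D = μ + z·σ = 28 + 0.842·3.742 = 31.2 days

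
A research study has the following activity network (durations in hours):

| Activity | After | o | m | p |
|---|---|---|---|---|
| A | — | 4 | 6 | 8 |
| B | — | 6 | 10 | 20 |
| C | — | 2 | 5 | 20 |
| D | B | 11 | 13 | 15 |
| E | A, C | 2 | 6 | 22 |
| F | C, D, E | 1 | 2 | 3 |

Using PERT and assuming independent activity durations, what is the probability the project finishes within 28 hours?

te_A = (4 + 4·6 + 8)/6 = 36/6 = 6; σ²_A = ((8−4)/6)² = 0.444
te_B = (6 + 4·10 + 20)/6 = 66/6 = 11; σ²_B = ((20−6)/6)² = 5.444
te_C = (2 + 4·5 + 20)/6 = 42/6 = 7; σ²_C = ((20−2)/6)² = 9.000
te_D = (11 + 4·13 + 15)/6 = 78/6 = 13; σ²_D = ((15−11)/6)² = 0.444
te_E = (2 + 4·6 + 22)/6 = 48/6 = 8; σ²_E = ((22−2)/6)² = 11.111
te_F = (1 + 4·2 + 3)/6 = 12/6 = 2; σ²_F = ((3−1)/6)² = 0.111

Forward pass:
ES_A = 0; EF_A = 6
ES_B = 0; EF_B = 11
ES_C = 0; EF_C = 7
ES_D = 11; EF_D = 11+13 = 24
ES_E = max(EF_A=6, EF_C=7) = 7; EF_E = 7+8 = 15
ES_F = max(EF_C=7, EF_D=24, EF_E=15) = 24; EF_F = 24+2 = 26
Expected project duration μ = 26 hours. Critical path: B → D → F.

Variance along critical path = 5.444 + 0.444 + 0.111 = 6.000; σ = √6.000 = 2.449 hours.
Z = (28 − 26) / 2.449 = 0.816
P(T ≤ 28) = Φ(0.816) ≈ 0.793

0.793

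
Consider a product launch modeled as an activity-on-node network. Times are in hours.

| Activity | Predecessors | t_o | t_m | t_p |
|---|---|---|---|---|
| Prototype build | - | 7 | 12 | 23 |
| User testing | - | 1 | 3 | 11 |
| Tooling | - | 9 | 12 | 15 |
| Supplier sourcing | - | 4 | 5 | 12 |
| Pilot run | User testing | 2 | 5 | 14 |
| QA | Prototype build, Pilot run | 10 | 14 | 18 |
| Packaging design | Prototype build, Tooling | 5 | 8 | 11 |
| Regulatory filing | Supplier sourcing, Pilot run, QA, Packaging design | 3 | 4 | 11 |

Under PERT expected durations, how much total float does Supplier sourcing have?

21 hours

te_Prototype build = (7 + 4·12 + 23)/6 = 78/6 = 13
te_User testing = (1 + 4·3 + 11)/6 = 24/6 = 4
te_Tooling = (9 + 4·12 + 15)/6 = 72/6 = 12
te_Supplier sourcing = (4 + 4·5 + 12)/6 = 36/6 = 6
te_Pilot run = (2 + 4·5 + 14)/6 = 36/6 = 6
te_QA = (10 + 4·14 + 18)/6 = 84/6 = 14
te_Packaging design = (5 + 4·8 + 11)/6 = 48/6 = 8
te_Regulatory filing = (3 + 4·4 + 11)/6 = 30/6 = 5

Forward pass:
ES_Prototype build = 0; EF_Prototype build = 13
ES_User testing = 0; EF_User testing = 4
ES_Tooling = 0; EF_Tooling = 12
ES_Supplier sourcing = 0; EF_Supplier sourcing = 6
ES_Pilot run = 4; EF_Pilot run = 4+6 = 10
ES_QA = max(EF_Prototype build=13, EF_Pilot run=10) = 13; EF_QA = 13+14 = 27
ES_Packaging design = max(EF_Prototype build=13, EF_Tooling=12) = 13; EF_Packaging design = 13+8 = 21
ES_Regulatory filing = max(EF_Supplier sourcing=6, EF_Pilot run=10, EF_QA=27, EF_Packaging design=21) = 27; EF_Regulatory filing = 27+5 = 32
Expected project duration μ = 32 hours. Critical path: Prototype build → QA → Regulatory filing.

Backward pass:
LF_Regulatory filing = 32; LS_Regulatory filing = 32−5 = 27
LF_Packaging design = LS_Regulatory filing = 27; LS_Packaging design = 27−8 = 19
LF_QA = LS_Regulatory filing = 27; LS_QA = 27−14 = 13
LF_Pilot run = min(LS_QA=13, LS_Regulatory filing=27) = 13; LS_Pilot run = 13−6 = 7
LF_Supplier sourcing = LS_Regulatory filing = 27; LS_Supplier sourcing = 27−6 = 21
LF_Tooling = LS_Packaging design = 19; LS_Tooling = 19−12 = 7
LF_User testing = LS_Pilot run = 7; LS_User testing = 7−4 = 3
LF_Prototype build = min(LS_QA=13, LS_Packaging design=19) = 13; LS_Prototype build = 13−13 = 0
Slack_Supplier sourcing = LS_Supplier sourcing − ES_Supplier sourcing = 21 − 0 = 21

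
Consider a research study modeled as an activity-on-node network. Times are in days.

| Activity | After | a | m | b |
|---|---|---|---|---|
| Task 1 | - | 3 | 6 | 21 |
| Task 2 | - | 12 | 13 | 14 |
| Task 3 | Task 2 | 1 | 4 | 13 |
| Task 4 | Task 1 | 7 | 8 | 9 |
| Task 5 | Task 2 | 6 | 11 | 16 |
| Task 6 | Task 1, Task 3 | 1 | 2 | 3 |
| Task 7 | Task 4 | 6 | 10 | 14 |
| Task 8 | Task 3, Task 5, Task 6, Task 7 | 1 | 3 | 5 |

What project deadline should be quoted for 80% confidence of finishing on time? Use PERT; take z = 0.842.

31.8 days

te_Task 1 = (3 + 4·6 + 21)/6 = 48/6 = 8; σ²_Task 1 = ((21−3)/6)² = 9.000
te_Task 2 = (12 + 4·13 + 14)/6 = 78/6 = 13; σ²_Task 2 = ((14−12)/6)² = 0.111
te_Task 3 = (1 + 4·4 + 13)/6 = 30/6 = 5; σ²_Task 3 = ((13−1)/6)² = 4.000
te_Task 4 = (7 + 4·8 + 9)/6 = 48/6 = 8; σ²_Task 4 = ((9−7)/6)² = 0.111
te_Task 5 = (6 + 4·11 + 16)/6 = 66/6 = 11; σ²_Task 5 = ((16−6)/6)² = 2.778
te_Task 6 = (1 + 4·2 + 3)/6 = 12/6 = 2; σ²_Task 6 = ((3−1)/6)² = 0.111
te_Task 7 = (6 + 4·10 + 14)/6 = 60/6 = 10; σ²_Task 7 = ((14−6)/6)² = 1.778
te_Task 8 = (1 + 4·3 + 5)/6 = 18/6 = 3; σ²_Task 8 = ((5−1)/6)² = 0.444

Forward pass:
ES_Task 1 = 0; EF_Task 1 = 8
ES_Task 2 = 0; EF_Task 2 = 13
ES_Task 3 = 13; EF_Task 3 = 13+5 = 18
ES_Task 4 = 8; EF_Task 4 = 8+8 = 16
ES_Task 5 = 13; EF_Task 5 = 13+11 = 24
ES_Task 6 = max(EF_Task 1=8, EF_Task 3=18) = 18; EF_Task 6 = 18+2 = 20
ES_Task 7 = 16; EF_Task 7 = 16+10 = 26
ES_Task 8 = max(EF_Task 3=18, EF_Task 5=24, EF_Task 6=20, EF_Task 7=26) = 26; EF_Task 8 = 26+3 = 29
Expected project duration μ = 29 days. Critical path: Task 1 → Task 4 → Task 7 → Task 8.

Variance along critical path = 9.000 + 0.111 + 1.778 + 0.444 = 11.333; σ = 3.367 days.
D = μ + z·σ = 29 + 0.842·3.367 = 31.8 days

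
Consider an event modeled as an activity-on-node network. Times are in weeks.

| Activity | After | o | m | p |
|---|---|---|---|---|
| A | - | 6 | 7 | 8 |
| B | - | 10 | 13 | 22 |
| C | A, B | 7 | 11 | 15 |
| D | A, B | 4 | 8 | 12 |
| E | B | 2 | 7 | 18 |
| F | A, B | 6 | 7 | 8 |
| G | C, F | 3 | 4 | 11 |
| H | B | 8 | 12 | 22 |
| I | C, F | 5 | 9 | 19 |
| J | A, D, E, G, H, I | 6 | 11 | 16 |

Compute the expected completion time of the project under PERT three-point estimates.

te_A = (6 + 4·7 + 8)/6 = 42/6 = 7
te_B = (10 + 4·13 + 22)/6 = 84/6 = 14
te_C = (7 + 4·11 + 15)/6 = 66/6 = 11
te_D = (4 + 4·8 + 12)/6 = 48/6 = 8
te_E = (2 + 4·7 + 18)/6 = 48/6 = 8
te_F = (6 + 4·7 + 8)/6 = 42/6 = 7
te_G = (3 + 4·4 + 11)/6 = 30/6 = 5
te_H = (8 + 4·12 + 22)/6 = 78/6 = 13
te_I = (5 + 4·9 + 19)/6 = 60/6 = 10
te_J = (6 + 4·11 + 16)/6 = 66/6 = 11

Forward pass:
ES_A = 0; EF_A = 7
ES_B = 0; EF_B = 14
ES_C = max(EF_A=7, EF_B=14) = 14; EF_C = 14+11 = 25
ES_D = max(EF_A=7, EF_B=14) = 14; EF_D = 14+8 = 22
ES_E = 14; EF_E = 14+8 = 22
ES_F = max(EF_A=7, EF_B=14) = 14; EF_F = 14+7 = 21
ES_G = max(EF_C=25, EF_F=21) = 25; EF_G = 25+5 = 30
ES_H = 14; EF_H = 14+13 = 27
ES_I = max(EF_C=25, EF_F=21) = 25; EF_I = 25+10 = 35
ES_J = max(EF_A=7, EF_D=22, EF_E=22, EF_G=30, EF_H=27, EF_I=35) = 35; EF_J = 35+11 = 46
Expected project duration μ = 46 weeks. Critical path: B → C → I → J.

46 weeks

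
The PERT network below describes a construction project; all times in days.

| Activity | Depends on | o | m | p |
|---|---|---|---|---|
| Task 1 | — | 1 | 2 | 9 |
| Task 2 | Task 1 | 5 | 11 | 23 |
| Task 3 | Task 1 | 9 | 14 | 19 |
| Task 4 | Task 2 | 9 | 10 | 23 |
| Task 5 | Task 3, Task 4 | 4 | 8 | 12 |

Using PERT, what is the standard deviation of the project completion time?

te_Task 1 = (1 + 4·2 + 9)/6 = 18/6 = 3; σ²_Task 1 = ((9−1)/6)² = 1.778
te_Task 2 = (5 + 4·11 + 23)/6 = 72/6 = 12; σ²_Task 2 = ((23−5)/6)² = 9.000
te_Task 3 = (9 + 4·14 + 19)/6 = 84/6 = 14; σ²_Task 3 = ((19−9)/6)² = 2.778
te_Task 4 = (9 + 4·10 + 23)/6 = 72/6 = 12; σ²_Task 4 = ((23−9)/6)² = 5.444
te_Task 5 = (4 + 4·8 + 12)/6 = 48/6 = 8; σ²_Task 5 = ((12−4)/6)² = 1.778

Forward pass:
ES_Task 1 = 0; EF_Task 1 = 3
ES_Task 2 = 3; EF_Task 2 = 3+12 = 15
ES_Task 3 = 3; EF_Task 3 = 3+14 = 17
ES_Task 4 = 15; EF_Task 4 = 15+12 = 27
ES_Task 5 = max(EF_Task 3=17, EF_Task 4=27) = 27; EF_Task 5 = 27+8 = 35
Expected project duration μ = 35 days. Critical path: Task 1 → Task 2 → Task 4 → Task 5.

Variance along critical path = 1.778 + 9.000 + 5.444 + 1.778 = 18.000
σ = √18.000 = 4.243 days

4.24 days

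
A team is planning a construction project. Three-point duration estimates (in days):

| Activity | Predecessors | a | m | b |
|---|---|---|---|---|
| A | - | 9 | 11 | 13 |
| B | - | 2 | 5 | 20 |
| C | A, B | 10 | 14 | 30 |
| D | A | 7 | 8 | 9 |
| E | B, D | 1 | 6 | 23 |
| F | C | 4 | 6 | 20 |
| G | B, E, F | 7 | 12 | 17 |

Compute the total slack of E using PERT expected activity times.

8 days

te_A = (9 + 4·11 + 13)/6 = 66/6 = 11
te_B = (2 + 4·5 + 20)/6 = 42/6 = 7
te_C = (10 + 4·14 + 30)/6 = 96/6 = 16
te_D = (7 + 4·8 + 9)/6 = 48/6 = 8
te_E = (1 + 4·6 + 23)/6 = 48/6 = 8
te_F = (4 + 4·6 + 20)/6 = 48/6 = 8
te_G = (7 + 4·12 + 17)/6 = 72/6 = 12

Forward pass:
ES_A = 0; EF_A = 11
ES_B = 0; EF_B = 7
ES_C = max(EF_A=11, EF_B=7) = 11; EF_C = 11+16 = 27
ES_D = 11; EF_D = 11+8 = 19
ES_E = max(EF_B=7, EF_D=19) = 19; EF_E = 19+8 = 27
ES_F = 27; EF_F = 27+8 = 35
ES_G = max(EF_B=7, EF_E=27, EF_F=35) = 35; EF_G = 35+12 = 47
Expected project duration μ = 47 days. Critical path: A → C → F → G.

Backward pass:
LF_G = 47; LS_G = 47−12 = 35
LF_F = LS_G = 35; LS_F = 35−8 = 27
LF_E = LS_G = 35; LS_E = 35−8 = 27
LF_D = LS_E = 27; LS_D = 27−8 = 19
LF_C = LS_F = 27; LS_C = 27−16 = 11
LF_B = min(LS_C=11, LS_E=27, LS_G=35) = 11; LS_B = 11−7 = 4
LF_A = min(LS_C=11, LS_D=19) = 11; LS_A = 11−11 = 0
Slack_E = LS_E − ES_E = 27 − 19 = 8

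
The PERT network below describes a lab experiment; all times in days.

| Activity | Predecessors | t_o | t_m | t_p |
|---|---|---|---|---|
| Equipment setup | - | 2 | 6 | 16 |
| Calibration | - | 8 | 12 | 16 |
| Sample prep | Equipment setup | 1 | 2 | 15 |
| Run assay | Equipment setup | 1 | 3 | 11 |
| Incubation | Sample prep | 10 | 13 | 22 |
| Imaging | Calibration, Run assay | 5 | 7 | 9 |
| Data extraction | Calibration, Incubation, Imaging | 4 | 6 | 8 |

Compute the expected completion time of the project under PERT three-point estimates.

31 days

te_Equipment setup = (2 + 4·6 + 16)/6 = 42/6 = 7
te_Calibration = (8 + 4·12 + 16)/6 = 72/6 = 12
te_Sample prep = (1 + 4·2 + 15)/6 = 24/6 = 4
te_Run assay = (1 + 4·3 + 11)/6 = 24/6 = 4
te_Incubation = (10 + 4·13 + 22)/6 = 84/6 = 14
te_Imaging = (5 + 4·7 + 9)/6 = 42/6 = 7
te_Data extraction = (4 + 4·6 + 8)/6 = 36/6 = 6

Forward pass:
ES_Equipment setup = 0; EF_Equipment setup = 7
ES_Calibration = 0; EF_Calibration = 12
ES_Sample prep = 7; EF_Sample prep = 7+4 = 11
ES_Run assay = 7; EF_Run assay = 7+4 = 11
ES_Incubation = 11; EF_Incubation = 11+14 = 25
ES_Imaging = max(EF_Calibration=12, EF_Run assay=11) = 12; EF_Imaging = 12+7 = 19
ES_Data extraction = max(EF_Calibration=12, EF_Incubation=25, EF_Imaging=19) = 25; EF_Data extraction = 25+6 = 31
Expected project duration μ = 31 days. Critical path: Equipment setup → Sample prep → Incubation → Data extraction.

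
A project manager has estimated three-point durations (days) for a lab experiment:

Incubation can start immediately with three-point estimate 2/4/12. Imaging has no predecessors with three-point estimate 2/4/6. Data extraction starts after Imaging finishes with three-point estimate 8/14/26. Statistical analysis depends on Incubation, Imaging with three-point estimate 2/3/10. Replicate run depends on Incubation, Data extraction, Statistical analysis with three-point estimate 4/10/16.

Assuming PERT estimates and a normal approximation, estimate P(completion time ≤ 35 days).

te_Incubation = (2 + 4·4 + 12)/6 = 30/6 = 5; σ²_Incubation = ((12−2)/6)² = 2.778
te_Imaging = (2 + 4·4 + 6)/6 = 24/6 = 4; σ²_Imaging = ((6−2)/6)² = 0.444
te_Data extraction = (8 + 4·14 + 26)/6 = 90/6 = 15; σ²_Data extraction = ((26−8)/6)² = 9.000
te_Statistical analysis = (2 + 4·3 + 10)/6 = 24/6 = 4; σ²_Statistical analysis = ((10−2)/6)² = 1.778
te_Replicate run = (4 + 4·10 + 16)/6 = 60/6 = 10; σ²_Replicate run = ((16−4)/6)² = 4.000

Forward pass:
ES_Incubation = 0; EF_Incubation = 5
ES_Imaging = 0; EF_Imaging = 4
ES_Data extraction = 4; EF_Data extraction = 4+15 = 19
ES_Statistical analysis = max(EF_Incubation=5, EF_Imaging=4) = 5; EF_Statistical analysis = 5+4 = 9
ES_Replicate run = max(EF_Incubation=5, EF_Data extraction=19, EF_Statistical analysis=9) = 19; EF_Replicate run = 19+10 = 29
Expected project duration μ = 29 days. Critical path: Imaging → Data extraction → Replicate run.

Variance along critical path = 0.444 + 9.000 + 4.000 = 13.444; σ = √13.444 = 3.667 days.
Z = (35 − 29) / 3.667 = 1.636
P(T ≤ 35) = Φ(1.636) ≈ 0.949

0.949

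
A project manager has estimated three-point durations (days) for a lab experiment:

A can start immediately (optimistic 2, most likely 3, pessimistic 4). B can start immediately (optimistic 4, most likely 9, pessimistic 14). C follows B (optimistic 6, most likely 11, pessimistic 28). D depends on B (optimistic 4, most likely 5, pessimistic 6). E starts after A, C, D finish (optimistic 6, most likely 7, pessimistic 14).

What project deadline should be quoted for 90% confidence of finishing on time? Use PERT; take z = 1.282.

te_A = (2 + 4·3 + 4)/6 = 18/6 = 3; σ²_A = ((4−2)/6)² = 0.111
te_B = (4 + 4·9 + 14)/6 = 54/6 = 9; σ²_B = ((14−4)/6)² = 2.778
te_C = (6 + 4·11 + 28)/6 = 78/6 = 13; σ²_C = ((28−6)/6)² = 13.444
te_D = (4 + 4·5 + 6)/6 = 30/6 = 5; σ²_D = ((6−4)/6)² = 0.111
te_E = (6 + 4·7 + 14)/6 = 48/6 = 8; σ²_E = ((14−6)/6)² = 1.778

Forward pass:
ES_A = 0; EF_A = 3
ES_B = 0; EF_B = 9
ES_C = 9; EF_C = 9+13 = 22
ES_D = 9; EF_D = 9+5 = 14
ES_E = max(EF_A=3, EF_C=22, EF_D=14) = 22; EF_E = 22+8 = 30
Expected project duration μ = 30 days. Critical path: B → C → E.

Variance along critical path = 2.778 + 13.444 + 1.778 = 18.000; σ = 4.243 days.
D = μ + z·σ = 30 + 1.282·4.243 = 35.4 days

35.4 days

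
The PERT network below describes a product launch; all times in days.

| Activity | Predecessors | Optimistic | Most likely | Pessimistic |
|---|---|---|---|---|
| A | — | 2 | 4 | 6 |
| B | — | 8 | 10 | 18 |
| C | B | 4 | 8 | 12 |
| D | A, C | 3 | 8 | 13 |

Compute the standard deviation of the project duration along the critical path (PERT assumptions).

2.71 days

te_A = (2 + 4·4 + 6)/6 = 24/6 = 4; σ²_A = ((6−2)/6)² = 0.444
te_B = (8 + 4·10 + 18)/6 = 66/6 = 11; σ²_B = ((18−8)/6)² = 2.778
te_C = (4 + 4·8 + 12)/6 = 48/6 = 8; σ²_C = ((12−4)/6)² = 1.778
te_D = (3 + 4·8 + 13)/6 = 48/6 = 8; σ²_D = ((13−3)/6)² = 2.778

Forward pass:
ES_A = 0; EF_A = 4
ES_B = 0; EF_B = 11
ES_C = 11; EF_C = 11+8 = 19
ES_D = max(EF_A=4, EF_C=19) = 19; EF_D = 19+8 = 27
Expected project duration μ = 27 days. Critical path: B → C → D.

Variance along critical path = 2.778 + 1.778 + 2.778 = 7.333
σ = √7.333 = 2.708 days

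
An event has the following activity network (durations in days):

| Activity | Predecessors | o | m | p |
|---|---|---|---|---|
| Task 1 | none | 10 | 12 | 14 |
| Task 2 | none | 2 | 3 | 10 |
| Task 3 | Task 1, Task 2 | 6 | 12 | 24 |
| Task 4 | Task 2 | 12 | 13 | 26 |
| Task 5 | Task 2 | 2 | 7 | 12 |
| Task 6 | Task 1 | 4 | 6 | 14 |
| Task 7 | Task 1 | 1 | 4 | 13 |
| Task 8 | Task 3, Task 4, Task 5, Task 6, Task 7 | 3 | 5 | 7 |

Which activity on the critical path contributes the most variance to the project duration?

te_Task 1 = (10 + 4·12 + 14)/6 = 72/6 = 12; σ²_Task 1 = ((14−10)/6)² = 0.444
te_Task 2 = (2 + 4·3 + 10)/6 = 24/6 = 4; σ²_Task 2 = ((10−2)/6)² = 1.778
te_Task 3 = (6 + 4·12 + 24)/6 = 78/6 = 13; σ²_Task 3 = ((24−6)/6)² = 9.000
te_Task 4 = (12 + 4·13 + 26)/6 = 90/6 = 15; σ²_Task 4 = ((26−12)/6)² = 5.444
te_Task 5 = (2 + 4·7 + 12)/6 = 42/6 = 7; σ²_Task 5 = ((12−2)/6)² = 2.778
te_Task 6 = (4 + 4·6 + 14)/6 = 42/6 = 7; σ²_Task 6 = ((14−4)/6)² = 2.778
te_Task 7 = (1 + 4·4 + 13)/6 = 30/6 = 5; σ²_Task 7 = ((13−1)/6)² = 4.000
te_Task 8 = (3 + 4·5 + 7)/6 = 30/6 = 5; σ²_Task 8 = ((7−3)/6)² = 0.444

Forward pass:
ES_Task 1 = 0; EF_Task 1 = 12
ES_Task 2 = 0; EF_Task 2 = 4
ES_Task 3 = max(EF_Task 1=12, EF_Task 2=4) = 12; EF_Task 3 = 12+13 = 25
ES_Task 4 = 4; EF_Task 4 = 4+15 = 19
ES_Task 5 = 4; EF_Task 5 = 4+7 = 11
ES_Task 6 = 12; EF_Task 6 = 12+7 = 19
ES_Task 7 = 12; EF_Task 7 = 12+5 = 17
ES_Task 8 = max(EF_Task 3=25, EF_Task 4=19, EF_Task 5=11, EF_Task 6=19, EF_Task 7=17) = 25; EF_Task 8 = 25+5 = 30
Expected project duration μ = 30 days. Critical path: Task 1 → Task 3 → Task 8.

Variances on critical path: σ²_Task 1=0.444, σ²_Task 3=9.000, σ²_Task 8=0.444.
Largest is σ²_Task 3 = 9.000.

Task 3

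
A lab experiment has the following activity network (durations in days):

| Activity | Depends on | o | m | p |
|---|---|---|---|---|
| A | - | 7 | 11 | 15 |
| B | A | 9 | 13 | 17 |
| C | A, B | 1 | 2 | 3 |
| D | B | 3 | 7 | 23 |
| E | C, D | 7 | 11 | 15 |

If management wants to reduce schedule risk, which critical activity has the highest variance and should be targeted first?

D

te_A = (7 + 4·11 + 15)/6 = 66/6 = 11; σ²_A = ((15−7)/6)² = 1.778
te_B = (9 + 4·13 + 17)/6 = 78/6 = 13; σ²_B = ((17−9)/6)² = 1.778
te_C = (1 + 4·2 + 3)/6 = 12/6 = 2; σ²_C = ((3−1)/6)² = 0.111
te_D = (3 + 4·7 + 23)/6 = 54/6 = 9; σ²_D = ((23−3)/6)² = 11.111
te_E = (7 + 4·11 + 15)/6 = 66/6 = 11; σ²_E = ((15−7)/6)² = 1.778

Forward pass:
ES_A = 0; EF_A = 11
ES_B = 11; EF_B = 11+13 = 24
ES_C = max(EF_A=11, EF_B=24) = 24; EF_C = 24+2 = 26
ES_D = 24; EF_D = 24+9 = 33
ES_E = max(EF_C=26, EF_D=33) = 33; EF_E = 33+11 = 44
Expected project duration μ = 44 days. Critical path: A → B → D → E.

Variances on critical path: σ²_A=1.778, σ²_B=1.778, σ²_D=11.111, σ²_E=1.778.
Largest is σ²_D = 11.111.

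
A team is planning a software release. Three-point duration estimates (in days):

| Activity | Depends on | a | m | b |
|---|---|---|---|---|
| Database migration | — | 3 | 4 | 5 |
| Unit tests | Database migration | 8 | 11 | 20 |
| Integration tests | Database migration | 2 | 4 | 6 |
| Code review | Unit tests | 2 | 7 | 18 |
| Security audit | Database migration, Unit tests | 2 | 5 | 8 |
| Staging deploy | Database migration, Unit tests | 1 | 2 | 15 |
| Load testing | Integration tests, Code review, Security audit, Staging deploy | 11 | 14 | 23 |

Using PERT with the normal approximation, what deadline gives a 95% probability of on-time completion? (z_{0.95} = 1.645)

te_Database migration = (3 + 4·4 + 5)/6 = 24/6 = 4; σ²_Database migration = ((5−3)/6)² = 0.111
te_Unit tests = (8 + 4·11 + 20)/6 = 72/6 = 12; σ²_Unit tests = ((20−8)/6)² = 4.000
te_Integration tests = (2 + 4·4 + 6)/6 = 24/6 = 4; σ²_Integration tests = ((6−2)/6)² = 0.444
te_Code review = (2 + 4·7 + 18)/6 = 48/6 = 8; σ²_Code review = ((18−2)/6)² = 7.111
te_Security audit = (2 + 4·5 + 8)/6 = 30/6 = 5; σ²_Security audit = ((8−2)/6)² = 1.000
te_Staging deploy = (1 + 4·2 + 15)/6 = 24/6 = 4; σ²_Staging deploy = ((15−1)/6)² = 5.444
te_Load testing = (11 + 4·14 + 23)/6 = 90/6 = 15; σ²_Load testing = ((23−11)/6)² = 4.000

Forward pass:
ES_Database migration = 0; EF_Database migration = 4
ES_Unit tests = 4; EF_Unit tests = 4+12 = 16
ES_Integration tests = 4; EF_Integration tests = 4+4 = 8
ES_Code review = 16; EF_Code review = 16+8 = 24
ES_Security audit = max(EF_Database migration=4, EF_Unit tests=16) = 16; EF_Security audit = 16+5 = 21
ES_Staging deploy = max(EF_Database migration=4, EF_Unit tests=16) = 16; EF_Staging deploy = 16+4 = 20
ES_Load testing = max(EF_Integration tests=8, EF_Code review=24, EF_Security audit=21, EF_Staging deploy=20) = 24; EF_Load testing = 24+15 = 39
Expected project duration μ = 39 days. Critical path: Database migration → Unit tests → Code review → Load testing.

Variance along critical path = 0.111 + 4.000 + 7.111 + 4.000 = 15.222; σ = 3.902 days.
D = μ + z·σ = 39 + 1.645·3.902 = 45.4 days

45.4 days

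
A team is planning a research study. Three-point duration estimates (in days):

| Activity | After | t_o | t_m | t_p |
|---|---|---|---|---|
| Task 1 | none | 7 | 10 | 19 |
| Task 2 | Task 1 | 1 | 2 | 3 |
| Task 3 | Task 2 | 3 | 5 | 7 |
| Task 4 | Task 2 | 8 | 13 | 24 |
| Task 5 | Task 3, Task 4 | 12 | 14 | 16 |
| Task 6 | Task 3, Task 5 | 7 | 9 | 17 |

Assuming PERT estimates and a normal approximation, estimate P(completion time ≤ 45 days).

te_Task 1 = (7 + 4·10 + 19)/6 = 66/6 = 11; σ²_Task 1 = ((19−7)/6)² = 4.000
te_Task 2 = (1 + 4·2 + 3)/6 = 12/6 = 2; σ²_Task 2 = ((3−1)/6)² = 0.111
te_Task 3 = (3 + 4·5 + 7)/6 = 30/6 = 5; σ²_Task 3 = ((7−3)/6)² = 0.444
te_Task 4 = (8 + 4·13 + 24)/6 = 84/6 = 14; σ²_Task 4 = ((24−8)/6)² = 7.111
te_Task 5 = (12 + 4·14 + 16)/6 = 84/6 = 14; σ²_Task 5 = ((16−12)/6)² = 0.444
te_Task 6 = (7 + 4·9 + 17)/6 = 60/6 = 10; σ²_Task 6 = ((17−7)/6)² = 2.778

Forward pass:
ES_Task 1 = 0; EF_Task 1 = 11
ES_Task 2 = 11; EF_Task 2 = 11+2 = 13
ES_Task 3 = 13; EF_Task 3 = 13+5 = 18
ES_Task 4 = 13; EF_Task 4 = 13+14 = 27
ES_Task 5 = max(EF_Task 3=18, EF_Task 4=27) = 27; EF_Task 5 = 27+14 = 41
ES_Task 6 = max(EF_Task 3=18, EF_Task 5=41) = 41; EF_Task 6 = 41+10 = 51
Expected project duration μ = 51 days. Critical path: Task 1 → Task 2 → Task 4 → Task 5 → Task 6.

Variance along critical path = 4.000 + 0.111 + 7.111 + 0.444 + 2.778 = 14.444; σ = √14.444 = 3.801 days.
Z = (45 − 51) / 3.801 = -1.579
P(T ≤ 45) = Φ(-1.579) ≈ 0.057

0.057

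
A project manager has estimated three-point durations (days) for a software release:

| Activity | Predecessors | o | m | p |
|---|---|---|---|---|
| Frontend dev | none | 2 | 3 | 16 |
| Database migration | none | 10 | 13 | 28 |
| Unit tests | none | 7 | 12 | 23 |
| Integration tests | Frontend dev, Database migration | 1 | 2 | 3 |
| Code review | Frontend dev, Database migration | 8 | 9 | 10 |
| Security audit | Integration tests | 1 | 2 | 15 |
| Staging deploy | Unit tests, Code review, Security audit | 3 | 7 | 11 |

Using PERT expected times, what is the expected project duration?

te_Frontend dev = (2 + 4·3 + 16)/6 = 30/6 = 5
te_Database migration = (10 + 4·13 + 28)/6 = 90/6 = 15
te_Unit tests = (7 + 4·12 + 23)/6 = 78/6 = 13
te_Integration tests = (1 + 4·2 + 3)/6 = 12/6 = 2
te_Code review = (8 + 4·9 + 10)/6 = 54/6 = 9
te_Security audit = (1 + 4·2 + 15)/6 = 24/6 = 4
te_Staging deploy = (3 + 4·7 + 11)/6 = 42/6 = 7

Forward pass:
ES_Frontend dev = 0; EF_Frontend dev = 5
ES_Database migration = 0; EF_Database migration = 15
ES_Unit tests = 0; EF_Unit tests = 13
ES_Integration tests = max(EF_Frontend dev=5, EF_Database migration=15) = 15; EF_Integration tests = 15+2 = 17
ES_Code review = max(EF_Frontend dev=5, EF_Database migration=15) = 15; EF_Code review = 15+9 = 24
ES_Security audit = 17; EF_Security audit = 17+4 = 21
ES_Staging deploy = max(EF_Unit tests=13, EF_Code review=24, EF_Security audit=21) = 24; EF_Staging deploy = 24+7 = 31
Expected project duration μ = 31 days. Critical path: Database migration → Code review → Staging deploy.

31 days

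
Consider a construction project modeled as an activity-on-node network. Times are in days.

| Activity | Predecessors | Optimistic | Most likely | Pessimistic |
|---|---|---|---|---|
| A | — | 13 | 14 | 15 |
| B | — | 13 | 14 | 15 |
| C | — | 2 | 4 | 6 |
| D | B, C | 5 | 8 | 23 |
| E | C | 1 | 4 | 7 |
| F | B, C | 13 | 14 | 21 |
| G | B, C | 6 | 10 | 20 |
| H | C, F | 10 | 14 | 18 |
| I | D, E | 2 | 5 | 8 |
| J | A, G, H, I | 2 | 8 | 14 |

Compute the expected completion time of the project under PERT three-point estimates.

te_A = (13 + 4·14 + 15)/6 = 84/6 = 14
te_B = (13 + 4·14 + 15)/6 = 84/6 = 14
te_C = (2 + 4·4 + 6)/6 = 24/6 = 4
te_D = (5 + 4·8 + 23)/6 = 60/6 = 10
te_E = (1 + 4·4 + 7)/6 = 24/6 = 4
te_F = (13 + 4·14 + 21)/6 = 90/6 = 15
te_G = (6 + 4·10 + 20)/6 = 66/6 = 11
te_H = (10 + 4·14 + 18)/6 = 84/6 = 14
te_I = (2 + 4·5 + 8)/6 = 30/6 = 5
te_J = (2 + 4·8 + 14)/6 = 48/6 = 8

Forward pass:
ES_A = 0; EF_A = 14
ES_B = 0; EF_B = 14
ES_C = 0; EF_C = 4
ES_D = max(EF_B=14, EF_C=4) = 14; EF_D = 14+10 = 24
ES_E = 4; EF_E = 4+4 = 8
ES_F = max(EF_B=14, EF_C=4) = 14; EF_F = 14+15 = 29
ES_G = max(EF_B=14, EF_C=4) = 14; EF_G = 14+11 = 25
ES_H = max(EF_C=4, EF_F=29) = 29; EF_H = 29+14 = 43
ES_I = max(EF_D=24, EF_E=8) = 24; EF_I = 24+5 = 29
ES_J = max(EF_A=14, EF_G=25, EF_H=43, EF_I=29) = 43; EF_J = 43+8 = 51
Expected project duration μ = 51 days. Critical path: B → F → H → J.

51 days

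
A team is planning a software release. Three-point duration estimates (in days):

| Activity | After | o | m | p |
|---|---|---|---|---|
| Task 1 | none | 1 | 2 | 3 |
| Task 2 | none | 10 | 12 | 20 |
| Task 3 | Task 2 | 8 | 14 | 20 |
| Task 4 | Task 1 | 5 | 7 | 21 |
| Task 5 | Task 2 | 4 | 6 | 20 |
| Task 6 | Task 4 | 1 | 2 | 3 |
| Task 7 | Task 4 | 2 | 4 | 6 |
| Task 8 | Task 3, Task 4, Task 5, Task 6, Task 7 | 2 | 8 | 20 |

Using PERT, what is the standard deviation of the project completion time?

3.97 days

te_Task 1 = (1 + 4·2 + 3)/6 = 12/6 = 2; σ²_Task 1 = ((3−1)/6)² = 0.111
te_Task 2 = (10 + 4·12 + 20)/6 = 78/6 = 13; σ²_Task 2 = ((20−10)/6)² = 2.778
te_Task 3 = (8 + 4·14 + 20)/6 = 84/6 = 14; σ²_Task 3 = ((20−8)/6)² = 4.000
te_Task 4 = (5 + 4·7 + 21)/6 = 54/6 = 9; σ²_Task 4 = ((21−5)/6)² = 7.111
te_Task 5 = (4 + 4·6 + 20)/6 = 48/6 = 8; σ²_Task 5 = ((20−4)/6)² = 7.111
te_Task 6 = (1 + 4·2 + 3)/6 = 12/6 = 2; σ²_Task 6 = ((3−1)/6)² = 0.111
te_Task 7 = (2 + 4·4 + 6)/6 = 24/6 = 4; σ²_Task 7 = ((6−2)/6)² = 0.444
te_Task 8 = (2 + 4·8 + 20)/6 = 54/6 = 9; σ²_Task 8 = ((20−2)/6)² = 9.000

Forward pass:
ES_Task 1 = 0; EF_Task 1 = 2
ES_Task 2 = 0; EF_Task 2 = 13
ES_Task 3 = 13; EF_Task 3 = 13+14 = 27
ES_Task 4 = 2; EF_Task 4 = 2+9 = 11
ES_Task 5 = 13; EF_Task 5 = 13+8 = 21
ES_Task 6 = 11; EF_Task 6 = 11+2 = 13
ES_Task 7 = 11; EF_Task 7 = 11+4 = 15
ES_Task 8 = max(EF_Task 3=27, EF_Task 4=11, EF_Task 5=21, EF_Task 6=13, EF_Task 7=15) = 27; EF_Task 8 = 27+9 = 36
Expected project duration μ = 36 days. Critical path: Task 2 → Task 3 → Task 8.

Variance along critical path = 2.778 + 4.000 + 9.000 = 15.778
σ = √15.778 = 3.972 days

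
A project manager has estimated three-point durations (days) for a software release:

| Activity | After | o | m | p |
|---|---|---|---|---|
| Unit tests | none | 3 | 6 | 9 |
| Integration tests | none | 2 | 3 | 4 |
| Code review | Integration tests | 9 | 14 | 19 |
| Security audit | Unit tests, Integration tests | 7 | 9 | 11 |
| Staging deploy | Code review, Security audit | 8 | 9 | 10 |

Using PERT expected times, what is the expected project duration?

te_Unit tests = (3 + 4·6 + 9)/6 = 36/6 = 6
te_Integration tests = (2 + 4·3 + 4)/6 = 18/6 = 3
te_Code review = (9 + 4·14 + 19)/6 = 84/6 = 14
te_Security audit = (7 + 4·9 + 11)/6 = 54/6 = 9
te_Staging deploy = (8 + 4·9 + 10)/6 = 54/6 = 9

Forward pass:
ES_Unit tests = 0; EF_Unit tests = 6
ES_Integration tests = 0; EF_Integration tests = 3
ES_Code review = 3; EF_Code review = 3+14 = 17
ES_Security audit = max(EF_Unit tests=6, EF_Integration tests=3) = 6; EF_Security audit = 6+9 = 15
ES_Staging deploy = max(EF_Code review=17, EF_Security audit=15) = 17; EF_Staging deploy = 17+9 = 26
Expected project duration μ = 26 days. Critical path: Integration tests → Code review → Staging deploy.

26 days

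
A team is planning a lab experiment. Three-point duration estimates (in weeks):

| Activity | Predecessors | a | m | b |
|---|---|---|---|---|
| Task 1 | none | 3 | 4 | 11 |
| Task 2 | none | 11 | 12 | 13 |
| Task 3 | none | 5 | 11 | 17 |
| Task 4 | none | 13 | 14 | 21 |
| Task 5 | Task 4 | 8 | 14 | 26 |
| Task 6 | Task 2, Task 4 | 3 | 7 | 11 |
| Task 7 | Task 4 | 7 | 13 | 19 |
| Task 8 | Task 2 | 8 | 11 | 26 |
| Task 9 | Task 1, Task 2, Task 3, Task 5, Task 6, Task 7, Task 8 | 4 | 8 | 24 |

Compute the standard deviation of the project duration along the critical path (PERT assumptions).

4.68 weeks

te_Task 1 = (3 + 4·4 + 11)/6 = 30/6 = 5; σ²_Task 1 = ((11−3)/6)² = 1.778
te_Task 2 = (11 + 4·12 + 13)/6 = 72/6 = 12; σ²_Task 2 = ((13−11)/6)² = 0.111
te_Task 3 = (5 + 4·11 + 17)/6 = 66/6 = 11; σ²_Task 3 = ((17−5)/6)² = 4.000
te_Task 4 = (13 + 4·14 + 21)/6 = 90/6 = 15; σ²_Task 4 = ((21−13)/6)² = 1.778
te_Task 5 = (8 + 4·14 + 26)/6 = 90/6 = 15; σ²_Task 5 = ((26−8)/6)² = 9.000
te_Task 6 = (3 + 4·7 + 11)/6 = 42/6 = 7; σ²_Task 6 = ((11−3)/6)² = 1.778
te_Task 7 = (7 + 4·13 + 19)/6 = 78/6 = 13; σ²_Task 7 = ((19−7)/6)² = 4.000
te_Task 8 = (8 + 4·11 + 26)/6 = 78/6 = 13; σ²_Task 8 = ((26−8)/6)² = 9.000
te_Task 9 = (4 + 4·8 + 24)/6 = 60/6 = 10; σ²_Task 9 = ((24−4)/6)² = 11.111

Forward pass:
ES_Task 1 = 0; EF_Task 1 = 5
ES_Task 2 = 0; EF_Task 2 = 12
ES_Task 3 = 0; EF_Task 3 = 11
ES_Task 4 = 0; EF_Task 4 = 15
ES_Task 5 = 15; EF_Task 5 = 15+15 = 30
ES_Task 6 = max(EF_Task 2=12, EF_Task 4=15) = 15; EF_Task 6 = 15+7 = 22
ES_Task 7 = 15; EF_Task 7 = 15+13 = 28
ES_Task 8 = 12; EF_Task 8 = 12+13 = 25
ES_Task 9 = max(EF_Task 1=5, EF_Task 2=12, EF_Task 3=11, EF_Task 5=30, EF_Task 6=22, EF_Task 7=28, EF_Task 8=25) = 30; EF_Task 9 = 30+10 = 40
Expected project duration μ = 40 weeks. Critical path: Task 4 → Task 5 → Task 9.

Variance along critical path = 1.778 + 9.000 + 11.111 = 21.889
σ = √21.889 = 4.679 weeks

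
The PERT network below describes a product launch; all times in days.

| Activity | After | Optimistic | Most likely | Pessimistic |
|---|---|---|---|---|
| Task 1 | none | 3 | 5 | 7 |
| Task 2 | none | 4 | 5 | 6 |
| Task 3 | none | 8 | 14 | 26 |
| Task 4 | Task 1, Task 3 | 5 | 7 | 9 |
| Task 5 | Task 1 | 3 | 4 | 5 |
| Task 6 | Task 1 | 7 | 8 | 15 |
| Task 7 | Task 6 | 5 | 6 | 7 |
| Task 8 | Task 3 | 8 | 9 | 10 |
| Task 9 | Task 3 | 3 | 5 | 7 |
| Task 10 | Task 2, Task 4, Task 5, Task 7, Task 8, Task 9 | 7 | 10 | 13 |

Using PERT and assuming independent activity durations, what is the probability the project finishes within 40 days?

0.970

te_Task 1 = (3 + 4·5 + 7)/6 = 30/6 = 5; σ²_Task 1 = ((7−3)/6)² = 0.444
te_Task 2 = (4 + 4·5 + 6)/6 = 30/6 = 5; σ²_Task 2 = ((6−4)/6)² = 0.111
te_Task 3 = (8 + 4·14 + 26)/6 = 90/6 = 15; σ²_Task 3 = ((26−8)/6)² = 9.000
te_Task 4 = (5 + 4·7 + 9)/6 = 42/6 = 7; σ²_Task 4 = ((9−5)/6)² = 0.444
te_Task 5 = (3 + 4·4 + 5)/6 = 24/6 = 4; σ²_Task 5 = ((5−3)/6)² = 0.111
te_Task 6 = (7 + 4·8 + 15)/6 = 54/6 = 9; σ²_Task 6 = ((15−7)/6)² = 1.778
te_Task 7 = (5 + 4·6 + 7)/6 = 36/6 = 6; σ²_Task 7 = ((7−5)/6)² = 0.111
te_Task 8 = (8 + 4·9 + 10)/6 = 54/6 = 9; σ²_Task 8 = ((10−8)/6)² = 0.111
te_Task 9 = (3 + 4·5 + 7)/6 = 30/6 = 5; σ²_Task 9 = ((7−3)/6)² = 0.444
te_Task 10 = (7 + 4·10 + 13)/6 = 60/6 = 10; σ²_Task 10 = ((13−7)/6)² = 1.000

Forward pass:
ES_Task 1 = 0; EF_Task 1 = 5
ES_Task 2 = 0; EF_Task 2 = 5
ES_Task 3 = 0; EF_Task 3 = 15
ES_Task 4 = max(EF_Task 1=5, EF_Task 3=15) = 15; EF_Task 4 = 15+7 = 22
ES_Task 5 = 5; EF_Task 5 = 5+4 = 9
ES_Task 6 = 5; EF_Task 6 = 5+9 = 14
ES_Task 7 = 14; EF_Task 7 = 14+6 = 20
ES_Task 8 = 15; EF_Task 8 = 15+9 = 24
ES_Task 9 = 15; EF_Task 9 = 15+5 = 20
ES_Task 10 = max(EF_Task 2=5, EF_Task 4=22, EF_Task 5=9, EF_Task 7=20, EF_Task 8=24, EF_Task 9=20) = 24; EF_Task 10 = 24+10 = 34
Expected project duration μ = 34 days. Critical path: Task 3 → Task 8 → Task 10.

Variance along critical path = 9.000 + 0.111 + 1.000 = 10.111; σ = √10.111 = 3.180 days.
Z = (40 − 34) / 3.180 = 1.887
P(T ≤ 40) = Φ(1.887) ≈ 0.970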